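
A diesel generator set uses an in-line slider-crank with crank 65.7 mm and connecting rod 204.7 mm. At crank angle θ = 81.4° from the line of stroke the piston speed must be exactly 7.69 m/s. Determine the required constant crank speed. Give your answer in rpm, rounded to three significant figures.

1080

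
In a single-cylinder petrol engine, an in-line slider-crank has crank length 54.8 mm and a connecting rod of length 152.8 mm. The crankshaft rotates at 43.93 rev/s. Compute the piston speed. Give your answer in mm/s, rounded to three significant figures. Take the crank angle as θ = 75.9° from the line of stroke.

16000

ω = 2π·43.9 = 276 rad/s
For an in-line slider-crank, x = r cosθ + √(L² − r² sin²θ), so v = −rω sinθ·[1 + r cosθ/√(L² − r² sin²θ)].
With r = 0.0548 m, L = 0.1528 m, θ = 75.9°: √(L² − r² sin²θ) = 0.14326 m.
v = −0.0548·276·0.96987·[1 + 0.0548·0.24362/0.14326] = -16.037 m/s.
|v| = 16.037 m/s = 16037 mm/s.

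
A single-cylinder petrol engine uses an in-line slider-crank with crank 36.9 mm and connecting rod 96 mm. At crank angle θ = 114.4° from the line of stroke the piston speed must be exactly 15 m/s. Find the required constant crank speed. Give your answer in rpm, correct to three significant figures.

For an in-line slider-crank, |v_piston| = rω|sinθ|·[1 + r cosθ/√(L² − r² sin²θ)].
With r = 0.0369 m, L = 0.096 m, θ = 114.4°: the bracketed kinematic factor |dx/dθ| = 0.027908 m.
ω = v/|dx/dθ| = 15/0.027908 = 537.48 rad/s.
N = 60ω/(2π) = 5132.6 rpm.

5130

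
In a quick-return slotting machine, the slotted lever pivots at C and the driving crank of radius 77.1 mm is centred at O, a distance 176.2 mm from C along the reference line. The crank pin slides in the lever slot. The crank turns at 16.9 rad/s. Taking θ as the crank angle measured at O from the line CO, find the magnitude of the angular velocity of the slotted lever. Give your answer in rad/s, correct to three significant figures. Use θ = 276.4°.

3.15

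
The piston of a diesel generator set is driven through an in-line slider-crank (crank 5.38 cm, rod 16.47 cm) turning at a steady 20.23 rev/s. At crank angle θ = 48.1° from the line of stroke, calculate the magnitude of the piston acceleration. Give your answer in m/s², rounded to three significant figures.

557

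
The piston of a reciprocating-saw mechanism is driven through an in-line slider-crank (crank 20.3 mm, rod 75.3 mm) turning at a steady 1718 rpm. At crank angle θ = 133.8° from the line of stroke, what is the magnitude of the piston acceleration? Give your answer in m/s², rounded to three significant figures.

ω = 2π·1718/60 = 179.9 rad/s
x(θ) = r cosθ + √(L² − r² sin²θ); with ω constant, a = ω²·d²x/dθ².
d²x/dθ² = −r cosθ − r²(cos2θ)/√u − r⁴ sin²2θ/(4u^{3/2}),  u = L² − r² sin²θ = 0.00545542 m².
Substituting r = 0.0203 m, L = 0.0753 m, θ = 133.8°: d²x/dθ² = +0.014179 m.
a = ω²·d²x/dθ² = (179.9)²·(+0.014179) = +458.93 m/s²;  |a| = 458.93 m/s².

459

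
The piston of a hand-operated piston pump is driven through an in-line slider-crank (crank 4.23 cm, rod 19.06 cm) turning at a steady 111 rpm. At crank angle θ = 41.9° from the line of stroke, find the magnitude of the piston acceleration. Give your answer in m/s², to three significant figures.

ω = 2π·111/60 = 11.62 rad/s
x(θ) = r cosθ + √(L² − r² sin²θ); with ω constant, a = ω²·d²x/dθ².
d²x/dθ² = −r cosθ − r²(cos2θ)/√u − r⁴ sin²2θ/(4u^{3/2}),  u = L² − r² sin²θ = 0.0355303 m².
Substituting r = 0.0423 m, L = 0.1906 m, θ = 41.9°: d²x/dθ² = -0.032628 m.
a = ω²·d²x/dθ² = (11.62)²·(-0.032628) = -4.4085 m/s²;  |a| = 4.4085 m/s².

4.41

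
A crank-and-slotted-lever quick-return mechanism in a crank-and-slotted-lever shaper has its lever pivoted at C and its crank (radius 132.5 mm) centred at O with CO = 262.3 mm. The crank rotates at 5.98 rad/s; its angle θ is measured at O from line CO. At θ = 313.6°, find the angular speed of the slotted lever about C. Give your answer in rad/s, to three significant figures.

1.85

ω = 5.98 rad/s
Crank pin A relative to C: A = (d + r cosθ, r sinθ); lever angle φ = atan2(r sinθ, d + r cosθ).
Differentiating tanφ: φ̇ = rω(d cosθ + r)/(d² + r² + 2dr cosθ).
d² + r² + 2dr cosθ = |CA|² = 0.134293 m²;  d cosθ + r = +0.31339 m.
|ω_lever| = |0.1325·5.98·+0.31339| / 0.134293 = 1.849 rad/s.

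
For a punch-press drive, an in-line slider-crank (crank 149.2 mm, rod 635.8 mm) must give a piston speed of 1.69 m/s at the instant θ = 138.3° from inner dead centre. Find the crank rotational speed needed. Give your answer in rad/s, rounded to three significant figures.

20.7

For an in-line slider-crank, |v_piston| = rω|sinθ|·[1 + r cosθ/√(L² − r² sin²θ)].
With r = 0.1492 m, L = 0.6358 m, θ = 138.3°: the bracketed kinematic factor |dx/dθ| = 0.081647 m.
ω = v/|dx/dθ| = 1.69/0.081647 = 20.699 rad/s.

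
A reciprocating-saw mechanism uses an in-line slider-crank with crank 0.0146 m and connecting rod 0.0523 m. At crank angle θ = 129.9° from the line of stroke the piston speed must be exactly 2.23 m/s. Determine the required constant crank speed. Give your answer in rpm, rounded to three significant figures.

2330

For an in-line slider-crank, |v_piston| = rω|sinθ|·[1 + r cosθ/√(L² − r² sin²θ)].
With r = 0.0146 m, L = 0.0523 m, θ = 129.9°: the bracketed kinematic factor |dx/dθ| = 0.0091473 m.
ω = v/|dx/dθ| = 2.23/0.0091473 = 243.79 rad/s.
N = 60ω/(2π) = 2328 rpm.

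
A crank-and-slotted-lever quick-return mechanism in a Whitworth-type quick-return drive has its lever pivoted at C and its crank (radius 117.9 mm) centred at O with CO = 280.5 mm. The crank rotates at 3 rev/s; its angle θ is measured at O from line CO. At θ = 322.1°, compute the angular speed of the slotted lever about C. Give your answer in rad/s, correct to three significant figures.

ω = 18.85 rad/s (from 3 rev/s).
Crank pin A relative to C: A = (d + r cosθ, r sinθ); lever angle φ = atan2(r sinθ, d + r cosθ).
Differentiating tanφ: φ̇ = rω(d cosθ + r)/(d² + r² + 2dr cosθ).
d² + r² + 2dr cosθ = |CA|² = 0.144772 m²;  d cosθ + r = +0.33924 m.
|ω_lever| = |0.1179·18.85·+0.33924| / 0.144772 = 5.2076 rad/s.

5.21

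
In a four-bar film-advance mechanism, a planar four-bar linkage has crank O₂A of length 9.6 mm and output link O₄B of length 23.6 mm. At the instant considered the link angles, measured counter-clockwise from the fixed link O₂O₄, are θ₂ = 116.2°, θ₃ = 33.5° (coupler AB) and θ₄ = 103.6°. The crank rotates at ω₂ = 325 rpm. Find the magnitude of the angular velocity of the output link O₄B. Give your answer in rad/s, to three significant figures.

ω₂ = 34.03 rad/s (from 325 rpm).
Differentiating the loop-closure r₂e^{iθ₂}+r₃e^{iθ₃}=r₁+r₄e^{iθ₄} gives r₂ω₂e^{iθ₂}+r₃ω₃e^{iθ₃}=r₄ω₄e^{iθ₄}.
Eliminating the other unknown: ω₄ = r₂ω₂ sin(θ₂−θ₃) / [r₄ sin(θ₄−θ₃)].
Numerator sine = +0.99189; denominator sine = +0.94029.
Result = 0.0096·34.03·(+0.99189) / (0.0236·(+0.94029)) = +14.604 rad/s; magnitude 14.604 rad/s.

14.6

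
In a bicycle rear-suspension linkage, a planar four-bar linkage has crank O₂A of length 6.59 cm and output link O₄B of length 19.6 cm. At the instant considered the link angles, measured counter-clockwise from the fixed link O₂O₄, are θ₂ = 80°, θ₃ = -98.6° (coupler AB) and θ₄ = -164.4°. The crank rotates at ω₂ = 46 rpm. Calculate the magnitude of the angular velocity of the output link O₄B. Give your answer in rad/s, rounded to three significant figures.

0.0434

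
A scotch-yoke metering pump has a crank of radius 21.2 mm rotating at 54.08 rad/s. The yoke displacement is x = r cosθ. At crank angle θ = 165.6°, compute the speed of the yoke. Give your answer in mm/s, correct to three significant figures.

ω = 54.08 rad/s
x = r cosθ ⇒ ẋ = −rω sinθ.
|v| = rω|sinθ| = 0.0212·54.08·|sin 165.6°| = 0.28512 m/s = 285.12 mm/s.

285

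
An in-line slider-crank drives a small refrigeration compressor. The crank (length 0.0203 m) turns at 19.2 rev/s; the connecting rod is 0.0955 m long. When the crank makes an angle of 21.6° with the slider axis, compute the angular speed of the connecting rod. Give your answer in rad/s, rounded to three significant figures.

23.9

ω = 120.6 rad/s (converted from 19.2 rev/s).
The rod makes angle φ with the slider axis where L sinφ = r sinθ; differentiating, L cosφ·φ̇ = r ω cosθ.
L cosφ = √(L² − r² sin²θ) = 0.095207 m.
|ω_rod| = r ω |cosθ| / √(L² − r² sin²θ) = 0.0203·120.6·0.92978/0.095207 = 23.916 rad/s.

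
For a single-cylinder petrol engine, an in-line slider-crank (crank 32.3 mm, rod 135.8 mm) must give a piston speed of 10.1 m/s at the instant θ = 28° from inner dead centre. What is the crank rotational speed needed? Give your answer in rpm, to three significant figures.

5250

For an in-line slider-crank, |v_piston| = rω|sinθ|·[1 + r cosθ/√(L² − r² sin²θ)].
With r = 0.0323 m, L = 0.1358 m, θ = 28°: the bracketed kinematic factor |dx/dθ| = 0.018369 m.
ω = v/|dx/dθ| = 10.1/0.018369 = 549.85 rad/s.
N = 60ω/(2π) = 5250.7 rpm.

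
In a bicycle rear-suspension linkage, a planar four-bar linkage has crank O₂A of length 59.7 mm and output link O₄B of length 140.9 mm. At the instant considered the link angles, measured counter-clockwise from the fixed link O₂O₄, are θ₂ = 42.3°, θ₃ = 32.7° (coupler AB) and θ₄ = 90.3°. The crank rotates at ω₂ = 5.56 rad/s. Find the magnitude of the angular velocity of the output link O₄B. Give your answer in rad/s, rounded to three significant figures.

ω₂ = 5.56 rad/s
Differentiating the loop-closure r₂e^{iθ₂}+r₃e^{iθ₃}=r₁+r₄e^{iθ₄} gives r₂ω₂e^{iθ₂}+r₃ω₃e^{iθ₃}=r₄ω₄e^{iθ₄}.
Eliminating the other unknown: ω₄ = r₂ω₂ sin(θ₂−θ₃) / [r₄ sin(θ₄−θ₃)].
Numerator sine = +0.16677; denominator sine = +0.84433.
Result = 0.0597·5.56·(+0.16677) / (0.1409·(+0.84433)) = +0.46531 rad/s; magnitude 0.46531 rad/s.

0.465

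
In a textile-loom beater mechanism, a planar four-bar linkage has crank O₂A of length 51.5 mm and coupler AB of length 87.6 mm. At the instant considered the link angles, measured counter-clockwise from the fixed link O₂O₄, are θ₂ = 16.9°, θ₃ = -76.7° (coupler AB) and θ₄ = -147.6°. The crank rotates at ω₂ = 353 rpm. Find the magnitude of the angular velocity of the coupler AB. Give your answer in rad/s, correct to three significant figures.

ω₂ = 36.97 rad/s (from 353 rpm).
Differentiating the loop-closure r₂e^{iθ₂}+r₃e^{iθ₃}=r₁+r₄e^{iθ₄} gives r₂ω₂e^{iθ₂}+r₃ω₃e^{iθ₃}=r₄ω₄e^{iθ₄}.
Eliminating the other unknown: ω₃ = r₂ω₂ sin(θ₄−θ₂) / [r₃ sin(θ₃−θ₄)].
Numerator sine = -0.26724; denominator sine = +0.94495.
Result = 0.0515·36.97·(-0.26724) / (0.0876·(+0.94495)) = -6.1461 rad/s; magnitude 6.1461 rad/s.

6.15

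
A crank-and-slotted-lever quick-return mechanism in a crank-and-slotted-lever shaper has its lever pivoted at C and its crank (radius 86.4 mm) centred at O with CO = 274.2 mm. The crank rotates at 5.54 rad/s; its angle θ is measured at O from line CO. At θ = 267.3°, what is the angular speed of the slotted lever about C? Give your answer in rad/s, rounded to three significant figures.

0.437

ω = 5.54 rad/s
Crank pin A relative to C: A = (d + r cosθ, r sinθ); lever angle φ = atan2(r sinθ, d + r cosθ).
Differentiating tanφ: φ̇ = rω(d cosθ + r)/(d² + r² + 2dr cosθ).
d² + r² + 2dr cosθ = |CA|² = 0.0804186 m²;  d cosθ + r = +0.073483 m.
|ω_lever| = |0.0864·5.54·+0.073483| / 0.0804186 = 0.43738 rad/s.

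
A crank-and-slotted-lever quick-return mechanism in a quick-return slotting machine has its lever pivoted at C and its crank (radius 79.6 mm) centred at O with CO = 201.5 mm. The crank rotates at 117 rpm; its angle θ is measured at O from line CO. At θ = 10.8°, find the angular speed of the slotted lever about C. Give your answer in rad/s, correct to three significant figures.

ω = 12.25 rad/s (from 117 rpm).
Crank pin A relative to C: A = (d + r cosθ, r sinθ); lever angle φ = atan2(r sinθ, d + r cosθ).
Differentiating tanφ: φ̇ = rω(d cosθ + r)/(d² + r² + 2dr cosθ).
d² + r² + 2dr cosθ = |CA|² = 0.078449 m²;  d cosθ + r = +0.27753 m.
|ω_lever| = |0.0796·12.25·+0.27753| / 0.078449 = 3.4503 rad/s.

3.45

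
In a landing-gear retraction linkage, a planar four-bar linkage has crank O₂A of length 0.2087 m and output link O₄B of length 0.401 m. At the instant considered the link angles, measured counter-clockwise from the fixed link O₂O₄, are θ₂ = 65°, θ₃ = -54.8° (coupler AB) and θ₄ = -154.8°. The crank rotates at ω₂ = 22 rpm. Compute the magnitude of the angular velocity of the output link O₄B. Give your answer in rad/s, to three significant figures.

ω₂ = 2.304 rad/s (from 22 rpm).
Differentiating the loop-closure r₂e^{iθ₂}+r₃e^{iθ₃}=r₁+r₄e^{iθ₄} gives r₂ω₂e^{iθ₂}+r₃ω₃e^{iθ₃}=r₄ω₄e^{iθ₄}.
Eliminating the other unknown: ω₄ = r₂ω₂ sin(θ₂−θ₃) / [r₄ sin(θ₄−θ₃)].
Numerator sine = +0.86777; denominator sine = -0.98481.
Result = 0.2087·2.304·(+0.86777) / (0.401·(-0.98481)) = -1.0565 rad/s; magnitude 1.0565 rad/s.

1.06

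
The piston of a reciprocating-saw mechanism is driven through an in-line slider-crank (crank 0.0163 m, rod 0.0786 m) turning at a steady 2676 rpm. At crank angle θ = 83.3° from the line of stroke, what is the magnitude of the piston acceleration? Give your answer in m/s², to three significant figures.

ω = 2π·2676/60 = 280.2 rad/s
x(θ) = r cosθ + √(L² − r² sin²θ); with ω constant, a = ω²·d²x/dθ².
d²x/dθ² = −r cosθ − r²(cos2θ)/√u − r⁴ sin²2θ/(4u^{3/2}),  u = L² − r² sin²θ = 0.00591589 m².
Substituting r = 0.0163 m, L = 0.0786 m, θ = 83.3°: d²x/dθ² = +0.0014565 m.
a = ω²·d²x/dθ² = (280.2)²·(+0.0014565) = +114.38 m/s²;  |a| = 114.38 m/s².

114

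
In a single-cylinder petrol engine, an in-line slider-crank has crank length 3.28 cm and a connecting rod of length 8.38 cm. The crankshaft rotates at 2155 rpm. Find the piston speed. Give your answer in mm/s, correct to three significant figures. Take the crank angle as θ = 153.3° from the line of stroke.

2140

ω = 2π·2155/60 = 225.7 rad/s
For an in-line slider-crank, x = r cosθ + √(L² − r² sin²θ), so v = −rω sinθ·[1 + r cosθ/√(L² − r² sin²θ)].
With r = 0.0328 m, L = 0.0838 m, θ = 153.3°: √(L² − r² sin²θ) = 0.082494 m.
v = −0.0328·225.7·0.44932·[1 + 0.0328·-0.89337/0.082494] = -2.1445 m/s.
|v| = 2.1445 m/s = 2144.5 mm/s.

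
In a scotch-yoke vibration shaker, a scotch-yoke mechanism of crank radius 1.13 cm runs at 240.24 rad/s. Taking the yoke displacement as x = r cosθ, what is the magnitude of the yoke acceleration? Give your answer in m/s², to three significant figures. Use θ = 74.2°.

ω = 240.2 rad/s
x = r cosθ ⇒ ẍ = −rω² cosθ (ω constant).
|a| = rω²|cosθ| = 0.0113·(240.2)²·|cos 74.2°| = 177.58 m/s².

178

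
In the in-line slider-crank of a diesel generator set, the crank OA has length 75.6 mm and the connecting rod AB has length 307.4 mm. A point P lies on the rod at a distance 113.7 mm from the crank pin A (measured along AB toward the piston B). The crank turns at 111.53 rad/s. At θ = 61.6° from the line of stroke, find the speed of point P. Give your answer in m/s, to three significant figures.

ω = 111.5 rad/s.  Crank-pin speed |V_A| = rω = 8.4317 m/s, perpendicular to OA.
Rod angle: sinφ = −(r/L) sinθ ⇒ φ = -12.494°; ω_rod = −rω cosθ/√(L²−r²sin²θ) = -13.362 rad/s.
V_P = V_A + ω_rod × AP, with AP = 0.1137 m along the rod.
Components: V_Px = −rω sinθ − a·ω_rod·sinφ = -7.7456 m/s;  V_Py = rω cosθ + a·ω_rod·cosφ = +2.527 m/s.
|V_P| = √(V_Px² + V_Py²) = 8.1474 m/s.

8.15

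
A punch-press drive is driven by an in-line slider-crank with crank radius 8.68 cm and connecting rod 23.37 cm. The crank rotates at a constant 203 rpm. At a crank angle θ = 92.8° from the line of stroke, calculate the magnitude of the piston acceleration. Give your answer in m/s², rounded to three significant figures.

17.5

ω = 2π·203/60 = 21.26 rad/s
x(θ) = r cosθ + √(L² − r² sin²θ); with ω constant, a = ω²·d²x/dθ².
d²x/dθ² = −r cosθ − r²(cos2θ)/√u − r⁴ sin²2θ/(4u^{3/2}),  u = L² − r² sin²θ = 0.0470994 m².
Substituting r = 0.0868 m, L = 0.2337 m, θ = 92.8°: d²x/dθ² = +0.038777 m.
a = ω²·d²x/dθ² = (21.26)²·(+0.038777) = +17.524 m/s²;  |a| = 17.524 m/s².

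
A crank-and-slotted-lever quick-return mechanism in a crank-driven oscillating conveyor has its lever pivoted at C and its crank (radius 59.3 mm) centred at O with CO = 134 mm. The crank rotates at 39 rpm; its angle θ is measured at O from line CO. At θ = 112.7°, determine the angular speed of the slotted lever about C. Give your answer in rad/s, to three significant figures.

0.120

ω = 4.084 rad/s (from 39 rpm).
Crank pin A relative to C: A = (d + r cosθ, r sinθ); lever angle φ = atan2(r sinθ, d + r cosθ).
Differentiating tanφ: φ̇ = rω(d cosθ + r)/(d² + r² + 2dr cosθ).
d² + r² + 2dr cosθ = |CA|² = 0.0153395 m²;  d cosθ + r = +0.0075886 m.
|ω_lever| = |0.0593·4.084·+0.0075886| / 0.0153395 = 0.11981 rad/s.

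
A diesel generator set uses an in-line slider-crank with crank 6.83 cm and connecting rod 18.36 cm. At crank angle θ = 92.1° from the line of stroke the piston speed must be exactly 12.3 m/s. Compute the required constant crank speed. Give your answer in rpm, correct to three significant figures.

1750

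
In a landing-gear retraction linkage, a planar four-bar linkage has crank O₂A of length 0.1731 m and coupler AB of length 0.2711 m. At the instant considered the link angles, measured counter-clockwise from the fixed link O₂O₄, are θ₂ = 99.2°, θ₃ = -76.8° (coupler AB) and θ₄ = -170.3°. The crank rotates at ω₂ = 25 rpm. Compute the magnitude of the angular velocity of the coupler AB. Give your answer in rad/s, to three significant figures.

1.67

ω₂ = 2.618 rad/s (from 25 rpm).
Differentiating the loop-closure r₂e^{iθ₂}+r₃e^{iθ₃}=r₁+r₄e^{iθ₄} gives r₂ω₂e^{iθ₂}+r₃ω₃e^{iθ₃}=r₄ω₄e^{iθ₄}.
Eliminating the other unknown: ω₃ = r₂ω₂ sin(θ₄−θ₂) / [r₃ sin(θ₃−θ₄)].
Numerator sine = +0.99996; denominator sine = +0.99813.
Result = 0.1731·2.618·(+0.99996) / (0.2711·(+0.99813)) = +1.6747 rad/s; magnitude 1.6747 rad/s.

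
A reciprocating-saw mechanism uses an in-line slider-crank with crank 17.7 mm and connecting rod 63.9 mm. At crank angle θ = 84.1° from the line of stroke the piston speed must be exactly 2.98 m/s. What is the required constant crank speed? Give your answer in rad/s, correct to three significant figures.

164

For an in-line slider-crank, |v_piston| = rω|sinθ|·[1 + r cosθ/√(L² − r² sin²θ)].
With r = 0.0177 m, L = 0.0639 m, θ = 84.1°: the bracketed kinematic factor |dx/dθ| = 0.018128 m.
ω = v/|dx/dθ| = 2.98/0.018128 = 164.39 rad/s.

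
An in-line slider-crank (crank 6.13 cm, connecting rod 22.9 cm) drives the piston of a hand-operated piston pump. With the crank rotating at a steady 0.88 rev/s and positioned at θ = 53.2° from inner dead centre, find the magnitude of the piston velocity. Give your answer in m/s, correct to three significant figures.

0.316

ω = 2π·0.88 = 5.529 rad/s
For an in-line slider-crank, x = r cosθ + √(L² − r² sin²θ), so v = −rω sinθ·[1 + r cosθ/√(L² − r² sin²θ)].
With r = 0.0613 m, L = 0.229 m, θ = 53.2°: √(L² − r² sin²θ) = 0.22368 m.
v = −0.0613·5.529·0.80073·[1 + 0.0613·0.59902/0.22368] = -0.31595 m/s.
|v| = 0.31595 m/s.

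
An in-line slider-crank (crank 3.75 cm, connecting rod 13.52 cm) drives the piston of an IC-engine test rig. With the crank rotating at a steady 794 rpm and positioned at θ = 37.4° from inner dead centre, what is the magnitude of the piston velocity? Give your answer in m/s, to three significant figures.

ω = 2π·794/60 = 83.15 rad/s
For an in-line slider-crank, x = r cosθ + √(L² − r² sin²θ), so v = −rω sinθ·[1 + r cosθ/√(L² − r² sin²θ)].
With r = 0.0375 m, L = 0.1352 m, θ = 37.4°: √(L² − r² sin²θ) = 0.13327 m.
v = −0.0375·83.15·0.60738·[1 + 0.0375·0.79441/0.13327] = -2.3172 m/s.
|v| = 2.3172 m/s.

2.32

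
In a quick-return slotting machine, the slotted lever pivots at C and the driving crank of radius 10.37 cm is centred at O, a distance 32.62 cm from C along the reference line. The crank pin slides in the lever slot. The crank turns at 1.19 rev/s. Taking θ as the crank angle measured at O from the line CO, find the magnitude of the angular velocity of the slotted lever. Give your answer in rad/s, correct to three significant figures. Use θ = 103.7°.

0.203

ω = 7.477 rad/s (from 1.19 rev/s).
Crank pin A relative to C: A = (d + r cosθ, r sinθ); lever angle φ = atan2(r sinθ, d + r cosθ).
Differentiating tanφ: φ̇ = rω(d cosθ + r)/(d² + r² + 2dr cosθ).
d² + r² + 2dr cosθ = |CA|² = 0.101137 m²;  d cosθ + r = +0.026443 m.
|ω_lever| = |0.1037·7.477·+0.026443| / 0.101137 = 0.20273 rad/s.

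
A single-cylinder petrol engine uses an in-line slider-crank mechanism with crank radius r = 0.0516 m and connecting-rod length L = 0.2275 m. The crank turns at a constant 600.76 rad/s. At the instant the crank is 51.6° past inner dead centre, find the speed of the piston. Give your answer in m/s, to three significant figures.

27.8

ω = 600.8 rad/s
For an in-line slider-crank, x = r cosθ + √(L² − r² sin²θ), so v = −rω sinθ·[1 + r cosθ/√(L² − r² sin²θ)].
With r = 0.0516 m, L = 0.2275 m, θ = 51.6°: √(L² − r² sin²θ) = 0.22388 m.
v = −0.0516·600.8·0.78369·[1 + 0.0516·0.62115/0.22388] = -27.772 m/s.
|v| = 27.772 m/s.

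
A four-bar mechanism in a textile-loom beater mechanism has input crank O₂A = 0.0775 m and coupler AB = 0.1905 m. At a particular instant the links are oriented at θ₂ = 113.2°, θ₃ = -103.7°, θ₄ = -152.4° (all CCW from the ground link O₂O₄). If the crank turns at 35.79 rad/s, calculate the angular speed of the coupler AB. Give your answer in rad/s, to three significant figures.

19.3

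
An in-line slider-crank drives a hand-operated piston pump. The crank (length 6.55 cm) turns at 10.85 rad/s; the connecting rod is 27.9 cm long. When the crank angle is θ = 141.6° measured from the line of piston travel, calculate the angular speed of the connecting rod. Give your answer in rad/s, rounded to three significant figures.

2.02

ω = 10.85 rad/s
The rod makes angle φ with the slider axis where L sinφ = r sinθ; differentiating, L cosφ·φ̇ = r ω cosθ.
L cosφ = √(L² − r² sin²θ) = 0.27602 m.
|ω_rod| = r ω |cosθ| / √(L² − r² sin²θ) = 0.0655·10.85·0.78369/0.27602 = 2.0178 rad/s.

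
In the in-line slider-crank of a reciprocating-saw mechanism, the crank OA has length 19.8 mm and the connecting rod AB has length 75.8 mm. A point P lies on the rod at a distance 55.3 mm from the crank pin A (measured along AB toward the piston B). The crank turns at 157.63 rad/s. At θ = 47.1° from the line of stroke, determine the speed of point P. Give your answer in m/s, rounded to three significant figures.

ω = 157.6 rad/s.  Crank-pin speed |V_A| = rω = 3.1211 m/s, perpendicular to OA.
Rod angle: sinφ = −(r/L) sinθ ⇒ φ = -11.032°; ω_rod = −rω cosθ/√(L²−r²sin²θ) = -28.556 rad/s.
V_P = V_A + ω_rod × AP, with AP = 0.0553 m along the rod.
Components: V_Px = −rω sinθ − a·ω_rod·sinφ = -2.5885 m/s;  V_Py = rω cosθ + a·ω_rod·cosφ = +0.57459 m/s.
|V_P| = √(V_Px² + V_Py²) = 2.6515 m/s.

2.65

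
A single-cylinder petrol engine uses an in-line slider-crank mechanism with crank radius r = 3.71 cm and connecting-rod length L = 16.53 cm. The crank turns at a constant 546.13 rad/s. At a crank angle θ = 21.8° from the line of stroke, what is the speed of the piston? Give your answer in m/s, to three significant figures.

9.10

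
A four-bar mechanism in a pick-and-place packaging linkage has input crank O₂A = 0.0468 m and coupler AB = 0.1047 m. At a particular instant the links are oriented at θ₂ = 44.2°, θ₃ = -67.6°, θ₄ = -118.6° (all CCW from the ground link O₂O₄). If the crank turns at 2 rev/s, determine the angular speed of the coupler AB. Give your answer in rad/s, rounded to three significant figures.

ω₂ = 12.57 rad/s (from 2 rev/s).
Differentiating the loop-closure r₂e^{iθ₂}+r₃e^{iθ₃}=r₁+r₄e^{iθ₄} gives r₂ω₂e^{iθ₂}+r₃ω₃e^{iθ₃}=r₄ω₄e^{iθ₄}.
Eliminating the other unknown: ω₃ = r₂ω₂ sin(θ₄−θ₂) / [r₃ sin(θ₃−θ₄)].
Numerator sine = -0.29571; denominator sine = +0.77715.
Result = 0.0468·12.57·(-0.29571) / (0.1047·(+0.77715)) = -2.1373 rad/s; magnitude 2.1373 rad/s.

2.14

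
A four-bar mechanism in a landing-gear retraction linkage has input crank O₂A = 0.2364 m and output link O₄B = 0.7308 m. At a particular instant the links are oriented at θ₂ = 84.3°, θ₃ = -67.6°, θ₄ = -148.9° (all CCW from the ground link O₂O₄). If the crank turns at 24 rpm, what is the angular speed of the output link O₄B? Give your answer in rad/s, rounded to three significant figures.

0.387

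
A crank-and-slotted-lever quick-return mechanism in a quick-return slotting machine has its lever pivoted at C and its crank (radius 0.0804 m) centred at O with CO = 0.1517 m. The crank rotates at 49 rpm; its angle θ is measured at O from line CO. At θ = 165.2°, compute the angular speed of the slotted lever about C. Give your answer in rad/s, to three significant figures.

ω = 5.131 rad/s (from 49 rpm).
Crank pin A relative to C: A = (d + r cosθ, r sinθ); lever angle φ = atan2(r sinθ, d + r cosθ).
Differentiating tanφ: φ̇ = rω(d cosθ + r)/(d² + r² + 2dr cosθ).
d² + r² + 2dr cosθ = |CA|² = 0.00589298 m²;  d cosθ + r = -0.066267 m.
|ω_lever| = |0.0804·5.131·-0.066267| / 0.00589298 = 4.6392 rad/s.

4.64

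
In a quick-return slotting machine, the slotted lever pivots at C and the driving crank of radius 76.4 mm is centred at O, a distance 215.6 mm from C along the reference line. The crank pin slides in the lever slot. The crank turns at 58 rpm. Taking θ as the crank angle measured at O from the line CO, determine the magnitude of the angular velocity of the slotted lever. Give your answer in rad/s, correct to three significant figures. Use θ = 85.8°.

0.782

ω = 6.074 rad/s (from 58 rpm).
Crank pin A relative to C: A = (d + r cosθ, r sinθ); lever angle φ = atan2(r sinθ, d + r cosθ).
Differentiating tanφ: φ̇ = rω(d cosθ + r)/(d² + r² + 2dr cosθ).
d² + r² + 2dr cosθ = |CA|² = 0.0547331 m²;  d cosθ + r = +0.09219 m.
|ω_lever| = |0.0764·6.074·+0.09219| / 0.0547331 = 0.7816 rad/s.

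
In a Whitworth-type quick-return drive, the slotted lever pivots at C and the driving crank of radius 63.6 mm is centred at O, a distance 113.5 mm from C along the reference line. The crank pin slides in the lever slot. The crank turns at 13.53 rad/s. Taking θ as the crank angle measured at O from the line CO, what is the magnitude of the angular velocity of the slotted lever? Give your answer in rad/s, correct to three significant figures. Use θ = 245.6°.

1.31

ω = 13.53 rad/s
Crank pin A relative to C: A = (d + r cosθ, r sinθ); lever angle φ = atan2(r sinθ, d + r cosθ).
Differentiating tanφ: φ̇ = rω(d cosθ + r)/(d² + r² + 2dr cosθ).
d² + r² + 2dr cosθ = |CA|² = 0.0109631 m²;  d cosθ + r = +0.016713 m.
|ω_lever| = |0.0636·13.53·+0.016713| / 0.0109631 = 1.3118 rad/s.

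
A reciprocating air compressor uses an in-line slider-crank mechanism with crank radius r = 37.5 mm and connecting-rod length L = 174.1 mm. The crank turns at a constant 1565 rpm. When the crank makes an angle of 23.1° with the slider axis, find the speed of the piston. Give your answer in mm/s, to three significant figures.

ω = 2π·1565/60 = 163.9 rad/s
For an in-line slider-crank, x = r cosθ + √(L² − r² sin²θ), so v = −rω sinθ·[1 + r cosθ/√(L² − r² sin²θ)].
With r = 0.0375 m, L = 0.1741 m, θ = 23.1°: √(L² − r² sin²θ) = 0.17348 m.
v = −0.0375·163.9·0.39234·[1 + 0.0375·0.91982/0.17348] = -2.8906 m/s.
|v| = 2.8906 m/s = 2890.6 mm/s.

2890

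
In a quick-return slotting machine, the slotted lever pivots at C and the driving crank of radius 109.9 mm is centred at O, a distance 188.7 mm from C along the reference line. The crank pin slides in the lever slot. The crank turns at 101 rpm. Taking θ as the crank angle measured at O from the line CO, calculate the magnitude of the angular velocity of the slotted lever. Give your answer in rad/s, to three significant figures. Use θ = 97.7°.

2.33

ω = 10.58 rad/s (from 101 rpm).
Crank pin A relative to C: A = (d + r cosθ, r sinθ); lever angle φ = atan2(r sinθ, d + r cosθ).
Differentiating tanφ: φ̇ = rω(d cosθ + r)/(d² + r² + 2dr cosθ).
d² + r² + 2dr cosθ = |CA|² = 0.0421285 m²;  d cosθ + r = +0.084617 m.
|ω_lever| = |0.1099·10.58·+0.084617| / 0.0421285 = 2.3347 rad/s.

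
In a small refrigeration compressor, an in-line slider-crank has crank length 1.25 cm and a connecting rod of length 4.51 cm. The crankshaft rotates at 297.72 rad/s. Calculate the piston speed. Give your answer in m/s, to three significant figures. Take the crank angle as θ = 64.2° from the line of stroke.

3.77

ω = 297.7 rad/s
For an in-line slider-crank, x = r cosθ + √(L² − r² sin²θ), so v = −rω sinθ·[1 + r cosθ/√(L² − r² sin²θ)].
With r = 0.0125 m, L = 0.0451 m, θ = 64.2°: √(L² − r² sin²θ) = 0.043673 m.
v = −0.0125·297.7·0.90032·[1 + 0.0125·0.43523/0.043673] = -3.7679 m/s.
|v| = 3.7679 m/s.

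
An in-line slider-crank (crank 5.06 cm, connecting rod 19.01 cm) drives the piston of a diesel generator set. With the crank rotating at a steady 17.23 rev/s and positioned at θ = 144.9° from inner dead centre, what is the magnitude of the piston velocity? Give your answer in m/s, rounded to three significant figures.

2.46

ω = 2π·17.2 = 108.3 rad/s
For an in-line slider-crank, x = r cosθ + √(L² − r² sin²θ), so v = −rω sinθ·[1 + r cosθ/√(L² − r² sin²θ)].
With r = 0.0506 m, L = 0.1901 m, θ = 144.9°: √(L² − r² sin²θ) = 0.18786 m.
v = −0.0506·108.3·0.57501·[1 + 0.0506·-0.81815/0.18786] = -2.4557 m/s.
|v| = 2.4557 m/s.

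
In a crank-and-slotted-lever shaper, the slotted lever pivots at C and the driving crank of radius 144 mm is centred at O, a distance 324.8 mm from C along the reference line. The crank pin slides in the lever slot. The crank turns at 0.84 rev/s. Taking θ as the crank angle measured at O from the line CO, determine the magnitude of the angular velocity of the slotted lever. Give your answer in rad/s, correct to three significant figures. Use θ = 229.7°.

0.764

ω = 5.278 rad/s (from 0.84 rev/s).
Crank pin A relative to C: A = (d + r cosθ, r sinθ); lever angle φ = atan2(r sinθ, d + r cosθ).
Differentiating tanφ: φ̇ = rω(d cosθ + r)/(d² + r² + 2dr cosθ).
d² + r² + 2dr cosθ = |CA|² = 0.0657288 m²;  d cosθ + r = -0.066077 m.
|ω_lever| = |0.144·5.278·-0.066077| / 0.0657288 = 0.76404 rad/s.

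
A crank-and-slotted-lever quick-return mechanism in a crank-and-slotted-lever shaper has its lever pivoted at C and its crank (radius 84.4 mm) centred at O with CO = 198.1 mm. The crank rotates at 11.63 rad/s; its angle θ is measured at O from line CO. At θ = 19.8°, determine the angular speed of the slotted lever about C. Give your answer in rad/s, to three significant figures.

3.42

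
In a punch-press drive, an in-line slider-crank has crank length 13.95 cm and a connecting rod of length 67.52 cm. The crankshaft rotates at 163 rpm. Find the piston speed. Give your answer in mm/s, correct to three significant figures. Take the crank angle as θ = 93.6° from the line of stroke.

2340

ω = 2π·163/60 = 17.07 rad/s
For an in-line slider-crank, x = r cosθ + √(L² − r² sin²θ), so v = −rω sinθ·[1 + r cosθ/√(L² − r² sin²θ)].
With r = 0.1395 m, L = 0.6752 m, θ = 93.6°: √(L² − r² sin²θ) = 0.66069 m.
v = −0.1395·17.07·0.99803·[1 + 0.1395·-0.06279/0.66069] = -2.345 m/s.
|v| = 2.345 m/s = 2345 mm/s.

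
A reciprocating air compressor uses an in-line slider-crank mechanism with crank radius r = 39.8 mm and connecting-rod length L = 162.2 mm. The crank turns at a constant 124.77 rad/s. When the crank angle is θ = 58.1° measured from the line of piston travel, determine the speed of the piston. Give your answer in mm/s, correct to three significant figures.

ω = 124.8 rad/s
For an in-line slider-crank, x = r cosθ + √(L² − r² sin²θ), so v = −rω sinθ·[1 + r cosθ/√(L² − r² sin²θ)].
With r = 0.0398 m, L = 0.1622 m, θ = 58.1°: √(L² − r² sin²θ) = 0.15864 m.
v = −0.0398·124.8·0.84897·[1 + 0.0398·0.52844/0.15864] = -4.7748 m/s.
|v| = 4.7748 m/s = 4774.8 mm/s.

4770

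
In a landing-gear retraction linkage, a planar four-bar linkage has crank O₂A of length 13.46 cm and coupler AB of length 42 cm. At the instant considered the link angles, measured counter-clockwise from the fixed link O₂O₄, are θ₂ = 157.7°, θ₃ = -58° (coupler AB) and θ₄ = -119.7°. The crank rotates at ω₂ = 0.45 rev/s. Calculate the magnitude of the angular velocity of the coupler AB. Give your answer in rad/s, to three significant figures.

ω₂ = 2.827 rad/s (from 0.45 rev/s).
Differentiating the loop-closure r₂e^{iθ₂}+r₃e^{iθ₃}=r₁+r₄e^{iθ₄} gives r₂ω₂e^{iθ₂}+r₃ω₃e^{iθ₃}=r₄ω₄e^{iθ₄}.
Eliminating the other unknown: ω₃ = r₂ω₂ sin(θ₄−θ₂) / [r₃ sin(θ₃−θ₄)].
Numerator sine = +0.99167; denominator sine = +0.88048.
Result = 0.1346·2.827·(+0.99167) / (0.42·(+0.88048)) = +1.0206 rad/s; magnitude 1.0206 rad/s.

1.02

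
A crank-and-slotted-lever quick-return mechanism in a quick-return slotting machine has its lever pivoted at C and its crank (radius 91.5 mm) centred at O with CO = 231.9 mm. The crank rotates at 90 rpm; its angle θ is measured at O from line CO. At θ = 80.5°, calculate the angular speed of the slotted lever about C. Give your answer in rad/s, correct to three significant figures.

1.62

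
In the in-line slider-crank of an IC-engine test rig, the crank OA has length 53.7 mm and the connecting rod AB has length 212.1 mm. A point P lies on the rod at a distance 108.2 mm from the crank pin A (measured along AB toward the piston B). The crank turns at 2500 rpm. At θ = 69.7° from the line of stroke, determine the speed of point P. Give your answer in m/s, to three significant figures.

ω = 261.8 rad/s.  Crank-pin speed |V_A| = rω = 14.059 m/s, perpendicular to OA.
Rod angle: sinφ = −(r/L) sinθ ⇒ φ = -13.737°; ω_rod = −rω cosθ/√(L²−r²sin²θ) = -23.673 rad/s.
V_P = V_A + ω_rod × AP, with AP = 0.1082 m along the rod.
Components: V_Px = −rω sinθ − a·ω_rod·sinφ = -13.794 m/s;  V_Py = rω cosθ + a·ω_rod·cosφ = +2.3893 m/s.
|V_P| = √(V_Px² + V_Py²) = 13.999 m/s.

14.0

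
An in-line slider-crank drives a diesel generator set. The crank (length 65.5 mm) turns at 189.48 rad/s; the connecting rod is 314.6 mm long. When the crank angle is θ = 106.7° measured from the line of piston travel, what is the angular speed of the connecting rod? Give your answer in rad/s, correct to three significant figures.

11.6

ω = 189.5 rad/s
The rod makes angle φ with the slider axis where L sinφ = r sinθ; differentiating, L cosφ·φ̇ = r ω cosθ.
L cosφ = √(L² − r² sin²θ) = 0.30828 m.
|ω_rod| = r ω |cosθ| / √(L² − r² sin²θ) = 0.0655·189.5·0.28736/0.30828 = 11.569 rad/s.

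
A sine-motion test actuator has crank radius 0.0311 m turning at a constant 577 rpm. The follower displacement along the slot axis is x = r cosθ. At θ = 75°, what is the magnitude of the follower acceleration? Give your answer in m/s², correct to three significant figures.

ω = 60.42 rad/s (from 577 rpm).
x = r cosθ ⇒ ẍ = −rω² cosθ (ω constant).
|a| = rω²|cosθ| = 0.0311·(60.42)²·|cos 75°| = 29.388 m/s².

29.4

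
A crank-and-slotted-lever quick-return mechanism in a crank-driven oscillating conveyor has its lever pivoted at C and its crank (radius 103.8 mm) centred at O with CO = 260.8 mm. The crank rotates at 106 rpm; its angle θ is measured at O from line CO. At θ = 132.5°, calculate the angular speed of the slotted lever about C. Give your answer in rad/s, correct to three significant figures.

ω = 11.1 rad/s (from 106 rpm).
Crank pin A relative to C: A = (d + r cosθ, r sinθ); lever angle φ = atan2(r sinθ, d + r cosθ).
Differentiating tanφ: φ̇ = rω(d cosθ + r)/(d² + r² + 2dr cosθ).
d² + r² + 2dr cosθ = |CA|² = 0.0422132 m²;  d cosθ + r = -0.072394 m.
|ω_lever| = |0.1038·11.1·-0.072394| / 0.0422132 = 1.976 rad/s.

1.98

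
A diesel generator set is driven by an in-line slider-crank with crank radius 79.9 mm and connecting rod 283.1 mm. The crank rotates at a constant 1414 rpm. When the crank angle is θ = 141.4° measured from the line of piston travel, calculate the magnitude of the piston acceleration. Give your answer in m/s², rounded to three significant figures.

1250

ω = 2π·1414/60 = 148.1 rad/s
x(θ) = r cosθ + √(L² − r² sin²θ); with ω constant, a = ω²·d²x/dθ².
d²x/dθ² = −r cosθ − r²(cos2θ)/√u − r⁴ sin²2θ/(4u^{3/2}),  u = L² − r² sin²θ = 0.0776608 m².
Substituting r = 0.0799 m, L = 0.2831 m, θ = 141.4°: d²x/dθ² = +0.056921 m.
a = ω²·d²x/dθ² = (148.1)²·(+0.056921) = +1248 m/s²;  |a| = 1248 m/s².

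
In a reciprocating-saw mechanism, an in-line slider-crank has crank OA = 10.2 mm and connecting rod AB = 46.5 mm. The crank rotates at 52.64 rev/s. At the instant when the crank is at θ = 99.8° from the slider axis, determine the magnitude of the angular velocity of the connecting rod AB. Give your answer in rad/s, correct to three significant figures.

ω = 330.7 rad/s (converted from 52.64 rev/s).
The rod makes angle φ with the slider axis where L sinφ = r sinθ; differentiating, L cosφ·φ̇ = r ω cosθ.
L cosφ = √(L² − r² sin²θ) = 0.045401 m.
|ω_rod| = r ω |cosθ| / √(L² − r² sin²θ) = 0.0102·330.7·0.17021/0.045401 = 12.648 rad/s.

12.6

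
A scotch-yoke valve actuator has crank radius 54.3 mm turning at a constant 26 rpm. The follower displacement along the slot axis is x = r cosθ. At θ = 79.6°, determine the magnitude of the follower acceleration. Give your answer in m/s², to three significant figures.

0.0727

ω = 2.723 rad/s (from 26 rpm).
x = r cosθ ⇒ ẍ = −rω² cosθ (ω constant).
|a| = rω²|cosθ| = 0.0543·(2.723)²·|cos 79.6°| = 0.072665 m/s².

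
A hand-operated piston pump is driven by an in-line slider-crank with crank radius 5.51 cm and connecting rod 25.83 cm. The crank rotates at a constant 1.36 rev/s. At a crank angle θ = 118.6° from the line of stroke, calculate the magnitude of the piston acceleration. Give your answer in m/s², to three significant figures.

ω = 2π·1.36 = 8.545 rad/s
x(θ) = r cosθ + √(L² − r² sin²θ); with ω constant, a = ω²·d²x/dθ².
d²x/dθ² = −r cosθ − r²(cos2θ)/√u − r⁴ sin²2θ/(4u^{3/2}),  u = L² − r² sin²θ = 0.0643786 m².
Substituting r = 0.0551 m, L = 0.2583 m, θ = 118.6°: d²x/dθ² = +0.032758 m.
a = ω²·d²x/dθ² = (8.545)²·(+0.032758) = +2.392 m/s²;  |a| = 2.392 m/s².

2.39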